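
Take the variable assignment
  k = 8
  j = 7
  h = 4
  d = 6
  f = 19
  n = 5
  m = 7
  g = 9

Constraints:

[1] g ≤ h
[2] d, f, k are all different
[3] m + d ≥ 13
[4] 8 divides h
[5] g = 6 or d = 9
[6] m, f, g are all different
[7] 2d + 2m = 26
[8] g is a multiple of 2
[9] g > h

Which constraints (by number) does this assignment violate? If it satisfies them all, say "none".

[1] g = 9, h = 4; 9 > 4 (want ≤) — violated.
[2] values 6, 19, 8 are pairwise distinct — OK.
[3] m + d = 7 + 6 = 13; 13 ≥ 13 — OK.
[4] 4 = 8×0 + 4, so 8 does not divide 4 — violated.
[5] g = 9 ≠ 6 and d = 6 ≠ 9; both disjuncts false — violated.
[6] values 7, 19, 9 are pairwise distinct — OK.
[7] 2d + 2m = 2(6) + 2(7) = 26 — OK.
[8] 9 = 2×4 + 1, so 2 does not divide 9 — violated.
[9] g = 9, h = 4; 9 > 4 — OK.

The assignment fails constraints 1, 4, 5, and 8.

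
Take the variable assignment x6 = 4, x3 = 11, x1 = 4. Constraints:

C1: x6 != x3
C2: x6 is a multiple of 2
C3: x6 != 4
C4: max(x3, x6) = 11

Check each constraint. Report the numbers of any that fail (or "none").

The assignment fails constraint 3.

C1: x6 = 4, x3 = 11; distinct — holds.
C2: 4 / 2 = 2, so 2 divides 4 — holds.
C3: x6 = 4, but 4 is required to differ — does not hold.
C4: max(11, 4) = 11 — holds.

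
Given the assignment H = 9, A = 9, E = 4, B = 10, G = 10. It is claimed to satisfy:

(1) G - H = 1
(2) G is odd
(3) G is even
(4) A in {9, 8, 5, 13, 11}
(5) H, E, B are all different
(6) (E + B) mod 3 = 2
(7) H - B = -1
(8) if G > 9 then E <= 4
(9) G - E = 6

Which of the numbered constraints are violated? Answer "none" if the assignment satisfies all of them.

No — constraint 2 is not satisfied.

(1) G - H = 10 - 9 = 1 — OK.
(2) G = 10 is even — violated.
(3) G = 10 is even — OK.
(4) A = 9 is in {9, 8, 5, 13, 11} — OK.
(5) values 9, 4, 10 are pairwise distinct — OK.
(6) E + B = 14; 14 mod 3 = 2 — OK.
(7) H - B = 9 - 10 = -1 — OK.
(8) G = 10 > 9, so we need E ≤ 4; E = 4 ≤ 4 — OK.
(9) G - E = 10 - 4 = 6 — OK.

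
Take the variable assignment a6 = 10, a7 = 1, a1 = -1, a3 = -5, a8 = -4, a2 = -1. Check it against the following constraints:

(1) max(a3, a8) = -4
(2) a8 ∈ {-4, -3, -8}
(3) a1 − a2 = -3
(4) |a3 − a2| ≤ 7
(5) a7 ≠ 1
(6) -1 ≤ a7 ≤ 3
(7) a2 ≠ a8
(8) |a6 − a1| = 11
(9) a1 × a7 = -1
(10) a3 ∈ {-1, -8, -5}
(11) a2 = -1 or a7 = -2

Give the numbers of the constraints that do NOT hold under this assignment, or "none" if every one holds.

(1) max(-5, -4) = -4  ✔
(2) a8 = -4 is in {-4, -3, -8}  ✔
(3) a1 − a2 = -1 − (-1) = 0, not -3  ✘
(4) |-5 − (-1)| = 4; 4 ≤ 7  ✔
(5) a7 = 1, but 1 is required to differ  ✘
(6) a7 = 1 lies in [-1, 3]  ✔
(7) a2 = -1, a8 = -4; distinct  ✔
(8) |10 − (-1)| = 11  ✔
(9) a1 × a7 = -1 × 1 = -1  ✔
(10) a3 = -5 is in {-1, -8, -5}  ✔
(11) a2 = -1 = -1 (first disjunct)  ✔

Constraints 3, 5 are violated.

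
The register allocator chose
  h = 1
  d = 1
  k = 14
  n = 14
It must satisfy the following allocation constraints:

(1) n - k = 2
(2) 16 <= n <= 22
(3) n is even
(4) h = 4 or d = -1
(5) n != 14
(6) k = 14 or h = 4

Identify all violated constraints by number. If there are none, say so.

Violated: 1, 2, 4, 5.

(1) n - k = 14 - 14 = 0, not 2  ✘
(2) n = 14 is outside [16, 22]  ✘
(3) n = 14 is even  ✔
(4) h = 1 ≠ 4 and d = 1 ≠ -1; both disjuncts false  ✘
(5) n = 14, but 14 is required to differ  ✘
(6) k = 14 = 14 (first disjunct)  ✔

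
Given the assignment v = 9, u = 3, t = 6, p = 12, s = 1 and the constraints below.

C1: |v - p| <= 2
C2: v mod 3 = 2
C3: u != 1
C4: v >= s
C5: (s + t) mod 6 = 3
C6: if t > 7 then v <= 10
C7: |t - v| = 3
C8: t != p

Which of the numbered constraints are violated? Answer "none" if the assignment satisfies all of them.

No — constraints 1, 2, 5 are not satisfied.

C1: |9 - 12| = 3; 3 > 2, exceeds bound 2 — does not hold.
C2: 9 mod 3 = 0, not 2 — does not hold.
C3: u = 3, and 3 ≠ 1 — holds.
C4: v = 9, s = 1; 9 ≥ 1 — holds.
C5: s + t = 7; 7 mod 6 = 1, not 3 — does not hold.
C6: t = 6, not > 7; antecedent false, conditional vacuously true — holds.
C7: |6 - 9| = 3 — holds.
C8: t = 6, p = 12; distinct — holds.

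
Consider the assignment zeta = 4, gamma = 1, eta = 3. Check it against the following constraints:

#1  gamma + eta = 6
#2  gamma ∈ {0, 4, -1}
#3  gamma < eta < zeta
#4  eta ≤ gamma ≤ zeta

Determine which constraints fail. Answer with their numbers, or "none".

Constraints 1, 2, and 4 do not hold.

#1 gamma + eta = 1 + 3 = 4, not 6 — fails.
#2 gamma = 1 is not in {0, 4, -1} — fails.
#3 values 1 < 3 < 4 — holds.
#4 values 3, 1, 4; eta = 3 is not ≤ gamma = 1 — fails.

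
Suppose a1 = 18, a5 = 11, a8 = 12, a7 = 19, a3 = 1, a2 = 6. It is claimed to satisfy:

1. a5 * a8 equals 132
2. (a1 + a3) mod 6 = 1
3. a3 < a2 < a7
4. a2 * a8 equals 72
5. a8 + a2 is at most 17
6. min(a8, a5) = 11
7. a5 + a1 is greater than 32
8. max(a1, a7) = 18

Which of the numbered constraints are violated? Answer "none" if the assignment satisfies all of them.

1. a5 * a8 = 11 * 12 = 132  true
2. a1 + a3 = 19; 19 mod 6 = 1  true
3. values 1 < 6 < 19  true
4. a2 * a8 = 6 * 12 = 72  true
5. a8 + a2 = 12 + 6 = 18; 18 > 17, bound 17 not met  false
6. min(12, 11) = 11  true
7. a5 + a1 = 11 + 18 = 29; 29 ≤ 32, bound 32 not met  false
8. max(18, 19) = 19, not 18  false

Constraints 5, 7, and 8 do not hold.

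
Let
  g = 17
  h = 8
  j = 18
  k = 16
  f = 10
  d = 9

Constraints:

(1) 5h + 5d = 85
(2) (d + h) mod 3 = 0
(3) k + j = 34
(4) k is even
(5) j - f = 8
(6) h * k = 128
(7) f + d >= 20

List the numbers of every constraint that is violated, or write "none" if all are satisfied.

(1) 5h + 5d = 5(8) + 5(9) = 85  holds
(2) d + h = 17; 17 mod 3 = 2, not 0  fails
(3) k + j = 16 + 18 = 34  holds
(4) k = 16 is even  holds
(5) j - f = 18 - 10 = 8  holds
(6) h * k = 8 * 16 = 128  holds
(7) f + d = 10 + 9 = 19; 19 < 20, bound 20 not met  fails

Violated: 2, 7.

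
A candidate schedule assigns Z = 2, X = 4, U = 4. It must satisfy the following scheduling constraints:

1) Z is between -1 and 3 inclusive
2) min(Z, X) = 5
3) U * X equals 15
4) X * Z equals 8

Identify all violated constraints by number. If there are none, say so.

1) Z = 2 lies in [-1, 3]  OK
2) min(2, 4) = 2, not 5  FAIL
3) U * X = 4 * 4 = 16, not 15  FAIL
4) X * Z = 4 * 2 = 8  OK

Violated: 2 and 3.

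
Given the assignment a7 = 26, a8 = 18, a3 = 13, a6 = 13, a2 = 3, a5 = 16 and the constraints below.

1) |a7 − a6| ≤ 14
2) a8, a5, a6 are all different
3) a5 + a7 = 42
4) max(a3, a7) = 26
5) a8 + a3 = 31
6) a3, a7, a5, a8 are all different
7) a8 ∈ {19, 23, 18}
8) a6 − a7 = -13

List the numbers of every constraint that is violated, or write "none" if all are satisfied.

Yes — all constraints hold.

1) |26 − 13| = 13; 13 ≤ 14 — holds.
2) values 18, 16, 13 are pairwise distinct — holds.
3) a5 + a7 = 16 + 26 = 42 — holds.
4) max(13, 26) = 26 — holds.
5) a8 + a3 = 18 + 13 = 31 — holds.
6) values 13, 26, 16, 18 are pairwise distinct — holds.
7) a8 = 18 is in {19, 23, 18} — holds.
8) a6 − a7 = 13 − 26 = -13 — holds.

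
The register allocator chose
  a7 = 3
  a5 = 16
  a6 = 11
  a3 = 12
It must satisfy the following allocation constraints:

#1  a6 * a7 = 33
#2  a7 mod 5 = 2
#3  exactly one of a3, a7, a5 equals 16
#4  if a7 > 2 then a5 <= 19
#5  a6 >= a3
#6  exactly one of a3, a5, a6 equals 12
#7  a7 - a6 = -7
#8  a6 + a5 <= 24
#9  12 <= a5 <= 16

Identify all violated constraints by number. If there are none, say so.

Violated: 2, 5, 7, 8.

#1 a6 * a7 = 11 * 3 = 33 — OK.
#2 3 mod 5 = 3, not 2 — violated.
#3 a3=12, a7=3, a5=16; 1 of them equals 16 — OK.
#4 a7 = 3 > 2, so we need a5 ≤ 19; a5 = 16 ≤ 19 — OK.
#5 a6 = 11, a3 = 12; 11 < 12 (want ≥) — violated.
#6 a3=12, a5=16, a6=11; 1 of them equals 12 — OK.
#7 a7 - a6 = 3 - 11 = -8, not -7 — violated.
#8 a6 + a5 = 11 + 16 = 27; 27 > 24, bound 24 not met — violated.
#9 a5 = 16 lies in [12, 16] — OK.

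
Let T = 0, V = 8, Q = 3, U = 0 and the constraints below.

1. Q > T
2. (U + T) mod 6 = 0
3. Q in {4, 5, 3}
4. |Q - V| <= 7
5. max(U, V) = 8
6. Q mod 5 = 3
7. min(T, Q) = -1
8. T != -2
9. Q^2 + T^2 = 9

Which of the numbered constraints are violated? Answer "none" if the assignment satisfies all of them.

1. Q = 3, T = 0; 3 > 0  ✓
2. U + T = 0; 0 mod 6 = 0  ✓
3. Q = 3 is in {4, 5, 3}  ✓
4. |3 - 8| = 5; 5 ≤ 7  ✓
5. max(0, 8) = 8  ✓
6. 3 mod 5 = 3  ✓
7. min(0, 3) = 0, not -1  ✗
8. T = 0, and 0 ≠ -2  ✓
9. Q^2 + T^2 = 3^2 + 0^2 = 9 + 0 = 9  ✓

Constraint 7 does not hold.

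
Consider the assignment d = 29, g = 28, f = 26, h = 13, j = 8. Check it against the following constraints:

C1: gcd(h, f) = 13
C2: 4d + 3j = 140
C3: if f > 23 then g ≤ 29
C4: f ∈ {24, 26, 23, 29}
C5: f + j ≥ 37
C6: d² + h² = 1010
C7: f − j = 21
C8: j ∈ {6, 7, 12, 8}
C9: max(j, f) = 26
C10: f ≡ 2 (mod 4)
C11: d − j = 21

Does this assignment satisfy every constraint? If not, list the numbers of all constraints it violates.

C1: gcd(13, 26) = 13 — OK.
C2: 4d + 3j = 4(29) + 3(8) = 140 — OK.
C3: f = 26 > 23, so we need g ≤ 29; g = 28 ≤ 29 — OK.
C4: f = 26 is in {24, 26, 23, 29} — OK.
C5: f + j = 26 + 8 = 34; 34 < 37, bound 37 not met — violated.
C6: d² + h² = 29² + 13² = 841 + 169 = 1010 — OK.
C7: f − j = 26 − 8 = 18, not 21 — violated.
C8: j = 8 is in {6, 7, 12, 8} — OK.
C9: max(8, 26) = 26 — OK.
C10: 26 mod 4 = 2 — OK.
C11: d − j = 29 − 8 = 21 — OK.

No — constraints 5 and 7 are not satisfied.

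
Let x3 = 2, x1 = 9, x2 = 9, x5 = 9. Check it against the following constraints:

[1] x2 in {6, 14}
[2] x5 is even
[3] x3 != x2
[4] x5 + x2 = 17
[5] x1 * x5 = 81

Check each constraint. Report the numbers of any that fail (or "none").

Constraints 1, 2, and 4 are violated.

[1] x2 = 9 is not in {6, 14}  no
[2] x5 = 9 is odd  no
[3] x3 = 2, x2 = 9; distinct  yes
[4] x5 + x2 = 9 + 9 = 18, not 17  no
[5] x1 * x5 = 9 * 9 = 81  yes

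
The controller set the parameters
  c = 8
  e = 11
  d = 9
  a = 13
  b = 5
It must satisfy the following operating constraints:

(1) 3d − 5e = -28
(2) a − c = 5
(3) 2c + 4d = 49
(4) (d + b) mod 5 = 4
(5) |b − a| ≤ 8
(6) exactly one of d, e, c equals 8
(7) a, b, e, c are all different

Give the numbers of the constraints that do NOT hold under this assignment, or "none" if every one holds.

(1) 3d − 5e = 3(9) − 5(11) = -28  holds
(2) a − c = 13 − 8 = 5  holds
(3) 2c + 4d = 2(8) + 4(9) = 52, not 49  fails
(4) d + b = 14; 14 mod 5 = 4  holds
(5) |5 − 13| = 8; 8 ≤ 8  holds
(6) d=9, e=11, c=8; 1 of them equals 8  holds
(7) values 13, 5, 11, 8 are pairwise distinct  holds

Constraint 3 is violated.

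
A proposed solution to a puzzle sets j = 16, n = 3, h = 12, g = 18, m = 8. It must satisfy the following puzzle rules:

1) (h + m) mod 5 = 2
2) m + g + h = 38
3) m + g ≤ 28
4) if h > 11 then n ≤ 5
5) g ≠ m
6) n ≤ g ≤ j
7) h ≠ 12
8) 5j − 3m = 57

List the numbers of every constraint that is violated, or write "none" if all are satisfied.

Constraints 1, 6, 7, 8 do not hold.

1) h + m = 20; 20 mod 5 = 0, not 2  ✘
2) m + g + h = 8 + 18 + 12 = 38  ✔
3) m + g = 8 + 18 = 26; 26 ≤ 28  ✔
4) h = 12 > 11, so we need n ≤ 5; n = 3 ≤ 5  ✔
5) g = 18, m = 8; distinct  ✔
6) values 3, 18, 16; g = 18 is not ≤ j = 16  ✘
7) h = 12, but 12 is required to differ  ✘
8) 5j − 3m = 5(16) − 3(8) = 56, not 57  ✘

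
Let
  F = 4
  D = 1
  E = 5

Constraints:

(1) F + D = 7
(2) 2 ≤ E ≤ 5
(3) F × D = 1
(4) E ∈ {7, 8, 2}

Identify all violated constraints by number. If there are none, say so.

(1) F + D = 4 + 1 = 5, not 7  ✘
(2) E = 5 lies in [2, 5]  ✔
(3) F × D = 4 × 1 = 4, not 1  ✘
(4) E = 5 is not in {7, 8, 2}  ✘

Violated: 1, 3, and 4.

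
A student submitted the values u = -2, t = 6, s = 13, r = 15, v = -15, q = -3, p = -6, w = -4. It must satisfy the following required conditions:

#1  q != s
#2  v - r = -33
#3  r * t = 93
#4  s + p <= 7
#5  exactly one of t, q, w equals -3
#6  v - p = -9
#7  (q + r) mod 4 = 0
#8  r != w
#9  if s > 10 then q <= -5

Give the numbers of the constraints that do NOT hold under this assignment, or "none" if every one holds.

No — constraints 2, 3, 9 are not satisfied.

#1 q = -3, s = 13; distinct — satisfied.
#2 v - r = -15 - 15 = -30, not -33 — violated.
#3 r * t = 15 * 6 = 90, not 93 — violated.
#4 s + p = 13 + (-6) = 7; 7 ≤ 7 — satisfied.
#5 t=6, q=-3, w=-4; 1 of them equals -3 — satisfied.
#6 v - p = -15 - (-6) = -9 — satisfied.
#7 q + r = 12; 12 mod 4 = 0 — satisfied.
#8 r = 15, w = -4; distinct — satisfied.
#9 s = 13 > 10, so we need q ≤ -5; but q = -3 > -5 — violated.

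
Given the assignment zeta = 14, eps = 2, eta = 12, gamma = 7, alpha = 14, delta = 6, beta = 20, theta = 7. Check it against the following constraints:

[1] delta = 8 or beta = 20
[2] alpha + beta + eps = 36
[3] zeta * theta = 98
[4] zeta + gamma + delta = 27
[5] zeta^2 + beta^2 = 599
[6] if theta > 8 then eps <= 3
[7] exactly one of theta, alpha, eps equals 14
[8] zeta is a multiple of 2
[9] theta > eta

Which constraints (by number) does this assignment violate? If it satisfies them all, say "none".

The assignment fails constraints 5 and 9.

[1] delta = 6 ≠ 8, but beta = 20 = 20 (second disjunct) — holds.
[2] alpha + beta + eps = 14 + 20 + 2 = 36 — holds.
[3] zeta * theta = 14 * 7 = 98 — holds.
[4] zeta + gamma + delta = 14 + 7 + 6 = 27 — holds.
[5] zeta^2 + beta^2 = 14^2 + 20^2 = 196 + 400 = 596, not 599 — does not hold.
[6] theta = 7, not > 8; antecedent false, conditional vacuously true — holds.
[7] theta=7, alpha=14, eps=2; 1 of them equals 14 — holds.
[8] 14 / 2 = 7, so 2 divides 14 — holds.
[9] theta = 7, eta = 12; 7 ≤ 12 (want >) — does not hold.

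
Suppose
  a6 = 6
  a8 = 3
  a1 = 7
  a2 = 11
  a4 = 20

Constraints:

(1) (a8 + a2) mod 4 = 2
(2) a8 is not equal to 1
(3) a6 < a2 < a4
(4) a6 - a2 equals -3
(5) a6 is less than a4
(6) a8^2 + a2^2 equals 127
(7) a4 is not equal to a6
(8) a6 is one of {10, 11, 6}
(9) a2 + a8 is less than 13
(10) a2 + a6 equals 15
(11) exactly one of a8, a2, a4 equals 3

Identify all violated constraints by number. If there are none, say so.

(1) a8 + a2 = 14; 14 mod 4 = 2  ✔
(2) a8 = 3, and 3 ≠ 1  ✔
(3) values 6 < 11 < 20  ✔
(4) a6 - a2 = 6 - 11 = -5, not -3  ✘
(5) a6 = 6, a4 = 20; 6 < 20  ✔
(6) a8^2 + a2^2 = 3^2 + 11^2 = 9 + 121 = 130, not 127  ✘
(7) a4 = 20, a6 = 6; distinct  ✔
(8) a6 = 6 is in {10, 11, 6}  ✔
(9) a2 + a8 = 11 + 3 = 14; 14 ≥ 13, bound 13 not met  ✘
(10) a2 + a6 = 11 + 6 = 17, not 15  ✘
(11) a8=3, a2=11, a4=20; 1 of them equals 3  ✔

The assignment fails constraints 4, 6, 9, and 10.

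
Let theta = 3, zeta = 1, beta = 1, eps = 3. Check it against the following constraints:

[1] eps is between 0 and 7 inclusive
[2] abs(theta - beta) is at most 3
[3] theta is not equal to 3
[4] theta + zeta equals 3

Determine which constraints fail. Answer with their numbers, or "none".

Violated: 3, 4.

[1] eps = 3 lies in [0, 7] — OK.
[2] abs(3 - 1) = 2; 2 ≤ 3 — OK.
[3] theta = 3, but 3 is required to differ — violated.
[4] theta + zeta = 3 + 1 = 4, not 3 — violated.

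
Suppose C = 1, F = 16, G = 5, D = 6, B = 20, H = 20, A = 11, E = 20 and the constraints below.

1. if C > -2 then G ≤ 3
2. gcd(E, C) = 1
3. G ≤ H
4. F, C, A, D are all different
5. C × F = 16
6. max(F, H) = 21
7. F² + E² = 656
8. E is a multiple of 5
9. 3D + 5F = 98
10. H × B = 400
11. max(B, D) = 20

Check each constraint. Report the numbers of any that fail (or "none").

Constraints 1, 6 do not hold.

1. C = 1 > -2, so we need G ≤ 3; but G = 5 > 3  FAIL
2. gcd(20, 1) = 1  OK
3. G = 5, H = 20; 5 ≤ 20  OK
4. values 16, 1, 11, 6 are pairwise distinct  OK
5. C × F = 1 × 16 = 16  OK
6. max(16, 20) = 20, not 21  FAIL
7. F² + E² = 16² + 20² = 256 + 400 = 656  OK
8. 20 / 5 = 4, so 5 divides 20  OK
9. 3D + 5F = 3(6) + 5(16) = 98  OK
10. H × B = 20 × 20 = 400  OK
11. max(20, 6) = 20  OK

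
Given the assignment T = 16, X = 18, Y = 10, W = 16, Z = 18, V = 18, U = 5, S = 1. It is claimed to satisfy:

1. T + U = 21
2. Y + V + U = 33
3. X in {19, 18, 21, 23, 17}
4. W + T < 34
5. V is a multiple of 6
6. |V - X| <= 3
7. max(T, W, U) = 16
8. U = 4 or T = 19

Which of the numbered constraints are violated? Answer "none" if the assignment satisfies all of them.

1. T + U = 16 + 5 = 21 — satisfied.
2. Y + V + U = 10 + 18 + 5 = 33 — satisfied.
3. X = 18 is in {19, 18, 21, 23, 17} — satisfied.
4. W + T = 16 + 16 = 32; 32 < 34 — satisfied.
5. 18 / 6 = 3, so 6 divides 18 — satisfied.
6. |18 - 18| = 0; 0 ≤ 3 — satisfied.
7. max(16, 16, 5) = 16 — satisfied.
8. U = 5 ≠ 4 and T = 16 ≠ 19; both disjuncts false — violated.

Constraint 8 does not hold.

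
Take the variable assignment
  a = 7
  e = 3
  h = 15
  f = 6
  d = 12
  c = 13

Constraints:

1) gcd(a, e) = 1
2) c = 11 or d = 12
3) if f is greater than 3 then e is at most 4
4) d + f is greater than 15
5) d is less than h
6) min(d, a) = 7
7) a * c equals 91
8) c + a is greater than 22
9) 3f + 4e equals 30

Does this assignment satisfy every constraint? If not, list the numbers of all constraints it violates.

1) gcd(7, 3) = 1 — holds.
2) c = 13 ≠ 11, but d = 12 = 12 (second disjunct) — holds.
3) f = 6 > 3, so we need e ≤ 4; e = 3 ≤ 4 — holds.
4) d + f = 12 + 6 = 18; 18 > 15 — holds.
5) d = 12, h = 15; 12 < 15 — holds.
6) min(12, 7) = 7 — holds.
7) a * c = 7 * 13 = 91 — holds.
8) c + a = 13 + 7 = 20; 20 ≤ 22, bound 22 not met — does not hold.
9) 3f + 4e = 3(6) + 4(3) = 30 — holds.

Constraint 8 does not hold.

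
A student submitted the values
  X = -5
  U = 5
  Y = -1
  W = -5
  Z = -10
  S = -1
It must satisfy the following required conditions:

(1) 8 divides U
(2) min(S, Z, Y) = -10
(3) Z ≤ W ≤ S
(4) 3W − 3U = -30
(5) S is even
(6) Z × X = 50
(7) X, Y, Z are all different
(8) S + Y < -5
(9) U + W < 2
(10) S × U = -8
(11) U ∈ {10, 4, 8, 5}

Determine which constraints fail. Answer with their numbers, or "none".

Violated: 1, 5, 8, and 10.

(1) 5 = 8×0 + 5, so 8 does not divide 5  fails
(2) min(-1, -10, -1) = -10  holds
(3) values -10 ≤ -5 ≤ -1  holds
(4) 3W − 3U = 3(-5) − 3(5) = -30  holds
(5) S = -1 is odd  fails
(6) Z × X = -10 × (-5) = 50  holds
(7) values -5, -1, -10 are pairwise distinct  holds
(8) S + Y = -1 + (-1) = -2; -2 ≥ -5, bound -5 not met  fails
(9) U + W = 5 + (-5) = 0; 0 < 2  holds
(10) S × U = -1 × 5 = -5, not -8  fails
(11) U = 5 is in {10, 4, 8, 5}  holds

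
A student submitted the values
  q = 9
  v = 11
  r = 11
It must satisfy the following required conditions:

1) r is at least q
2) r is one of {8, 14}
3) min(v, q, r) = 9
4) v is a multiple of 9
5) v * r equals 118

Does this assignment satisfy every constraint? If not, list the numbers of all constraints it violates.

Violated: 2, 4, and 5.

1) r = 11, q = 9; 11 ≥ 9  true
2) r = 11 is not in {8, 14}  false
3) min(11, 9, 11) = 9  true
4) 11 = 9*1 + 2, so 9 does not divide 11  false
5) v * r = 11 * 11 = 121, not 118  false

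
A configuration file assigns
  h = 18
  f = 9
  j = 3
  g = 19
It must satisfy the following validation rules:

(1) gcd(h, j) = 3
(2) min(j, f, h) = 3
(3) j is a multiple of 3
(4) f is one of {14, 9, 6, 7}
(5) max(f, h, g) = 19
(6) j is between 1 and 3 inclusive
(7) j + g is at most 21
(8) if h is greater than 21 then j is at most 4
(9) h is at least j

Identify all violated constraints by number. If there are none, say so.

(1) gcd(18, 3) = 3  ✔
(2) min(3, 9, 18) = 3  ✔
(3) 3 / 3 = 1, so 3 divides 3  ✔
(4) f = 9 is in {14, 9, 6, 7}  ✔
(5) max(9, 18, 19) = 19  ✔
(6) j = 3 lies in [1, 3]  ✔
(7) j + g = 3 + 19 = 22; 22 > 21, bound 21 not met  ✘
(8) h = 18, not > 21; antecedent false, conditional vacuously true  ✔
(9) h = 18, j = 3; 18 ≥ 3  ✔

Violated: 7.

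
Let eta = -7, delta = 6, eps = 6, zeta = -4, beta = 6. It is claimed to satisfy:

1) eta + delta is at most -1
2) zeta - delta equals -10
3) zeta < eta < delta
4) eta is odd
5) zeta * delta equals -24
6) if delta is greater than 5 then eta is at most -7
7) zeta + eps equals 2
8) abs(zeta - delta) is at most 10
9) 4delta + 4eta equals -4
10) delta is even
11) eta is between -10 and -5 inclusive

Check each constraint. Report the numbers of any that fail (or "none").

1) eta + delta = -7 + 6 = -1; -1 ≤ -1 — satisfied.
2) zeta - delta = -4 - 6 = -10 — satisfied.
3) values -4, -7, 6; zeta = -4 is not < eta = -7 — violated.
4) eta = -7 is odd — satisfied.
5) zeta * delta = -4 * 6 = -24 — satisfied.
6) delta = 6 > 5, so we need eta ≤ -7; eta = -7 ≤ -7 — satisfied.
7) zeta + eps = -4 + 6 = 2 — satisfied.
8) abs(-4 - 6) = 10; 10 ≤ 10 — satisfied.
9) 4delta + 4eta = 4(6) + 4(-7) = -4 — satisfied.
10) delta = 6 is even — satisfied.
11) eta = -7 lies in [-10, -5] — satisfied.

Constraint 3 does not hold.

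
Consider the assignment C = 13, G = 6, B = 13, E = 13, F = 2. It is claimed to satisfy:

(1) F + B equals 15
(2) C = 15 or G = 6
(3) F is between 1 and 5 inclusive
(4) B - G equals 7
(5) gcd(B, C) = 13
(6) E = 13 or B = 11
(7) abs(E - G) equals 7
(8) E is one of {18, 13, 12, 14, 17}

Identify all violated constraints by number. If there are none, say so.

All constraints are satisfied.

(1) F + B = 2 + 13 = 15 — OK.
(2) C = 13 ≠ 15, but G = 6 = 6 (second disjunct) — OK.
(3) F = 2 lies in [1, 5] — OK.
(4) B - G = 13 - 6 = 7 — OK.
(5) gcd(13, 13) = 13 — OK.
(6) E = 13 = 13 (first disjunct) — OK.
(7) abs(13 - 6) = 7 — OK.
(8) E = 13 is in {18, 13, 12, 14, 17} — OK.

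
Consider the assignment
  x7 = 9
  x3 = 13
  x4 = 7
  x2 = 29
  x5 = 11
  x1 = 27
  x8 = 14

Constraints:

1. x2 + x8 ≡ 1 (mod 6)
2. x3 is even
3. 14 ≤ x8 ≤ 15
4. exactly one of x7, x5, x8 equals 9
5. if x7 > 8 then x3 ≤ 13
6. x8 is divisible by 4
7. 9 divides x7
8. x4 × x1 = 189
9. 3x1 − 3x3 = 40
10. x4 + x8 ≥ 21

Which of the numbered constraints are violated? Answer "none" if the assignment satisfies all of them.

1. x2 + x8 = 43; 43 mod 6 = 1 — satisfied.
2. x3 = 13 is odd — violated.
3. x8 = 14 lies in [14, 15] — satisfied.
4. x7=9, x5=11, x8=14; 1 of them equals 9 — satisfied.
5. x7 = 9 > 8, so we need x3 ≤ 13; x3 = 13 ≤ 13 — satisfied.
6. 14 = 4×3 + 2, so 4 does not divide 14 — violated.
7. 9 / 9 = 1, so 9 divides 9 — satisfied.
8. x4 × x1 = 7 × 27 = 189 — satisfied.
9. 3x1 − 3x3 = 3(27) − 3(13) = 42, not 40 — violated.
10. x4 + x8 = 7 + 14 = 21; 21 ≥ 21 — satisfied.

Constraints 2, 6, and 9 do not hold.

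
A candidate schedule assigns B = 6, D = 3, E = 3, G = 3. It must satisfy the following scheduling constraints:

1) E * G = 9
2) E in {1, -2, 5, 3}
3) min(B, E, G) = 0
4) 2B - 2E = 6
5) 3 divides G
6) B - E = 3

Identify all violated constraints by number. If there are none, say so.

No — constraint 3 is not satisfied.

1) E * G = 3 * 3 = 9 — holds.
2) E = 3 is in {1, -2, 5, 3} — holds.
3) min(6, 3, 3) = 3, not 0 — fails.
4) 2B - 2E = 2(6) - 2(3) = 6 — holds.
5) 3 / 3 = 1, so 3 divides 3 — holds.
6) B - E = 6 - 3 = 3 — holds.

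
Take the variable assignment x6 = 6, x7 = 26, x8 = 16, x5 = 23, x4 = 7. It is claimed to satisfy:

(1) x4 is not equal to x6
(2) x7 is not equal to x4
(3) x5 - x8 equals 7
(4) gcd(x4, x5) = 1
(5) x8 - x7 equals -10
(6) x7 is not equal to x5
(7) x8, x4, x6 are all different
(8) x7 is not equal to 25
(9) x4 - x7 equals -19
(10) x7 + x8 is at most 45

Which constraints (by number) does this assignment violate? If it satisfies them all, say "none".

All constraints are satisfied.

(1) x4 = 7, x6 = 6; distinct — satisfied.
(2) x7 = 26, x4 = 7; distinct — satisfied.
(3) x5 - x8 = 23 - 16 = 7 — satisfied.
(4) gcd(7, 23) = 1 — satisfied.
(5) x8 - x7 = 16 - 26 = -10 — satisfied.
(6) x7 = 26, x5 = 23; distinct — satisfied.
(7) values 16, 7, 6 are pairwise distinct — satisfied.
(8) x7 = 26, and 26 ≠ 25 — satisfied.
(9) x4 - x7 = 7 - 26 = -19 — satisfied.
(10) x7 + x8 = 26 + 16 = 42; 42 ≤ 45 — satisfied.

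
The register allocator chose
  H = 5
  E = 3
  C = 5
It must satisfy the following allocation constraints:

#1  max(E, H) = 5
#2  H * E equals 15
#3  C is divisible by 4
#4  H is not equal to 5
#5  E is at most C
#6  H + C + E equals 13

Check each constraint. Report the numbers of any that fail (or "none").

#1 max(3, 5) = 5 — satisfied.
#2 H * E = 5 * 3 = 15 — satisfied.
#3 5 = 4*1 + 1, so 4 does not divide 5 — violated.
#4 H = 5, but 5 is required to differ — violated.
#5 E = 3, C = 5; 3 ≤ 5 — satisfied.
#6 H + C + E = 5 + 5 + 3 = 13 — satisfied.

Constraints 3, 4 are violated.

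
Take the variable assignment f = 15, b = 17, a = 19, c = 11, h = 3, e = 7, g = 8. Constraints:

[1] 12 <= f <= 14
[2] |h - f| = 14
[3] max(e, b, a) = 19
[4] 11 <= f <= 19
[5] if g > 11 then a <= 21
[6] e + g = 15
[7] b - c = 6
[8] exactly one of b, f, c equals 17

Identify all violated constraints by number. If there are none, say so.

Violated: 1, 2.

[1] f = 15 is outside [12, 14] — fails.
[2] |3 - 15| = 12, not 14 — fails.
[3] max(7, 17, 19) = 19 — holds.
[4] f = 15 lies in [11, 19] — holds.
[5] g = 8, not > 11; antecedent false, conditional vacuously true — holds.
[6] e + g = 7 + 8 = 15 — holds.
[7] b - c = 17 - 11 = 6 — holds.
[8] b=17, f=15, c=11; 1 of them equals 17 — holds.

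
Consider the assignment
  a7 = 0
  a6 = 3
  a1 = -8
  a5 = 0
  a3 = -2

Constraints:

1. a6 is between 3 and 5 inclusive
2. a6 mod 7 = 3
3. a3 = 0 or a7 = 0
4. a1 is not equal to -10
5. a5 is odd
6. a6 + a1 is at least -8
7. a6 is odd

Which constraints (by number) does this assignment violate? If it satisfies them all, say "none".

Violated: 5.

1. a6 = 3 lies in [3, 5] — OK.
2. 3 mod 7 = 3 — OK.
3. a3 = -2 ≠ 0, but a7 = 0 = 0 (second disjunct) — OK.
4. a1 = -8, and -8 ≠ -10 — OK.
5. a5 = 0 is even — violated.
6. a6 + a1 = 3 + (-8) = -5; -5 ≥ -8 — OK.
7. a6 = 3 is odd — OK.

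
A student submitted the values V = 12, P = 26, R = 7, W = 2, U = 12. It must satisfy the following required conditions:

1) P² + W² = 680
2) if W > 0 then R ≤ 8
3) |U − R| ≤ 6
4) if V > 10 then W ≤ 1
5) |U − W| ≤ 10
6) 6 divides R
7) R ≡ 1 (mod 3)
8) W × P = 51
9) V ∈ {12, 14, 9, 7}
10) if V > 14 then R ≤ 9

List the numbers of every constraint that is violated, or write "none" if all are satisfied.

Constraints 4, 6, and 8 do not hold.

1) P² + W² = 26² + 2² = 676 + 4 = 680 — satisfied.
2) W = 2 > 0, so we need R ≤ 8; R = 7 ≤ 8 — satisfied.
3) |12 − 7| = 5; 5 ≤ 6 — satisfied.
4) V = 12 > 10, so we need W ≤ 1; but W = 2 > 1 — violated.
5) |12 − 2| = 10; 10 ≤ 10 — satisfied.
6) 7 = 6×1 + 1, so 6 does not divide 7 — violated.
7) 7 mod 3 = 1 — satisfied.
8) W × P = 2 × 26 = 52, not 51 — violated.
9) V = 12 is in {12, 14, 9, 7} — satisfied.
10) V = 12, not > 14; antecedent false, conditional vacuously true — satisfied.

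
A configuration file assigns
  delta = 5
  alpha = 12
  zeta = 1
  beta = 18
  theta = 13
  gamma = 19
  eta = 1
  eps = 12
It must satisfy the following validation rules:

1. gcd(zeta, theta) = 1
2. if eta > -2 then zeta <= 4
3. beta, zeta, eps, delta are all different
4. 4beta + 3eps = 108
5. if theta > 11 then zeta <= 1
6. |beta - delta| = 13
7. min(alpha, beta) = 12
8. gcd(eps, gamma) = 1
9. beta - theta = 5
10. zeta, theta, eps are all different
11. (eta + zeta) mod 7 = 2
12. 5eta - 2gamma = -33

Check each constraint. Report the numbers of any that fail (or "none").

The assignment satisfies every constraint.

1. gcd(1, 13) = 1 — OK.
2. eta = 1 > -2, so we need zeta ≤ 4; zeta = 1 ≤ 4 — OK.
3. values 18, 1, 12, 5 are pairwise distinct — OK.
4. 4beta + 3eps = 4(18) + 3(12) = 108 — OK.
5. theta = 13 > 11, so we need zeta ≤ 1; zeta = 1 ≤ 1 — OK.
6. |18 - 5| = 13 — OK.
7. min(12, 18) = 12 — OK.
8. gcd(12, 19) = 1 — OK.
9. beta - theta = 18 - 13 = 5 — OK.
10. values 1, 13, 12 are pairwise distinct — OK.
11. eta + zeta = 2; 2 mod 7 = 2 — OK.
12. 5eta - 2gamma = 5(1) - 2(19) = -33 — OK.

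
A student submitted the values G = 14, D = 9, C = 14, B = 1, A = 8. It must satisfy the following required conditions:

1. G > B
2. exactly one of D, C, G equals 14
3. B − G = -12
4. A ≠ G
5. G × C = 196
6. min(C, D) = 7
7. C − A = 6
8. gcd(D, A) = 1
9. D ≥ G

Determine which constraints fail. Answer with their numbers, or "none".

No — constraints 2, 3, 6, and 9 are not satisfied.

1. G = 14, B = 1; 14 > 1 — satisfied.
2. D=9, C=14, G=14; 2 of them equal 14, not exactly one — violated.
3. B − G = 1 − 14 = -13, not -12 — violated.
4. A = 8, G = 14; distinct — satisfied.
5. G × C = 14 × 14 = 196 — satisfied.
6. min(14, 9) = 9, not 7 — violated.
7. C − A = 14 − 8 = 6 — satisfied.
8. gcd(9, 8) = 1 — satisfied.
9. D = 9, G = 14; 9 < 14 (want ≥) — violated.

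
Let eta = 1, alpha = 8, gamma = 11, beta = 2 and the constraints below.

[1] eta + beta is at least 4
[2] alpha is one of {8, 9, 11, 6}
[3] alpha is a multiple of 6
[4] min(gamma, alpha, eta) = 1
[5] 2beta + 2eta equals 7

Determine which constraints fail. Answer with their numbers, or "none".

[1] eta + beta = 1 + 2 = 3; 3 < 4, bound 4 not met  ✗
[2] alpha = 8 is in {8, 9, 11, 6}  ✓
[3] 8 = 6*1 + 2, so 6 does not divide 8  ✗
[4] min(11, 8, 1) = 1  ✓
[5] 2beta + 2eta = 2(2) + 2(1) = 6, not 7  ✗

Constraints 1, 3, 5 do not hold.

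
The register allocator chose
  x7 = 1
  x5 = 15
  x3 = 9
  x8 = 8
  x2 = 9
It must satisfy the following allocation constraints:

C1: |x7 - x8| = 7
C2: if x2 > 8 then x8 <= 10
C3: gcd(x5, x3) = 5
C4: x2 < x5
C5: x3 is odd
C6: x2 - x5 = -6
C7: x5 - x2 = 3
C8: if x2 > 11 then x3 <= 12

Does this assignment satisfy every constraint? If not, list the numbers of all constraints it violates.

Constraints 3 and 7 do not hold.

C1: |1 - 8| = 7  true
C2: x2 = 9 > 8, so we need x8 ≤ 10; x8 = 8 ≤ 10  true
C3: gcd(15, 9) = 3, not 5  false
C4: x2 = 9, x5 = 15; 9 < 15  true
C5: x3 = 9 is odd  true
C6: x2 - x5 = 9 - 15 = -6  true
C7: x5 - x2 = 15 - 9 = 6, not 3  false
C8: x2 = 9, not > 11; antecedent false, conditional vacuously true  true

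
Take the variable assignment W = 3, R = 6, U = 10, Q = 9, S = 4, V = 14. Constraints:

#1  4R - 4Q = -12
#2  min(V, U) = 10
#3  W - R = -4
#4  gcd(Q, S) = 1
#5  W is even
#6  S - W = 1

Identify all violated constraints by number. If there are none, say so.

#1 4R - 4Q = 4(6) - 4(9) = -12  yes
#2 min(14, 10) = 10  yes
#3 W - R = 3 - 6 = -3, not -4  no
#4 gcd(9, 4) = 1  yes
#5 W = 3 is odd  no
#6 S - W = 4 - 3 = 1  yes

Constraints 3 and 5 do not hold.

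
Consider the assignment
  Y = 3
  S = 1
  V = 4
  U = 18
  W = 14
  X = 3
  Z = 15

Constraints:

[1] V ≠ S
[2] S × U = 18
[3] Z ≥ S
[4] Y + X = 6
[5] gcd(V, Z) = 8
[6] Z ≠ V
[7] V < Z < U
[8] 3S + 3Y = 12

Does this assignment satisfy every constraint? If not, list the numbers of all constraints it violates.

The assignment fails constraint 5.

[1] V = 4, S = 1; distinct  holds
[2] S × U = 1 × 18 = 18  holds
[3] Z = 15, S = 1; 15 ≥ 1  holds
[4] Y + X = 3 + 3 = 6  holds
[5] gcd(4, 15) = 1, not 8  fails
[6] Z = 15, V = 4; distinct  holds
[7] values 4 < 15 < 18  holds
[8] 3S + 3Y = 3(1) + 3(3) = 12  holds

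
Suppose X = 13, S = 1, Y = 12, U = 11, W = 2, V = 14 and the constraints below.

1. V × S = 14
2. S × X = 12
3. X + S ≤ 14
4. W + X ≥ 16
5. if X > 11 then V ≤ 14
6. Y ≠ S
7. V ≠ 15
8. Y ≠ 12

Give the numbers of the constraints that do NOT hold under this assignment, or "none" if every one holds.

1. V × S = 14 × 1 = 14  true
2. S × X = 1 × 13 = 13, not 12  false
3. X + S = 13 + 1 = 14; 14 ≤ 14  true
4. W + X = 2 + 13 = 15; 15 < 16, bound 16 not met  false
5. X = 13 > 11, so we need V ≤ 14; V = 14 ≤ 14  true
6. Y = 12, S = 1; distinct  true
7. V = 14, and 14 ≠ 15  true
8. Y = 12, but 12 is required to differ  false

No — constraints 2, 4, and 8 are not satisfied.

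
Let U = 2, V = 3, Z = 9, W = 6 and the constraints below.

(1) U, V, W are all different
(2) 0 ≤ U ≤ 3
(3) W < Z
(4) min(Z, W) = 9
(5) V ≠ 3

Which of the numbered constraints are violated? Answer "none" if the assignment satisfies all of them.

(1) values 2, 3, 6 are pairwise distinct — satisfied.
(2) U = 2 lies in [0, 3] — satisfied.
(3) W = 6, Z = 9; 6 < 9 — satisfied.
(4) min(9, 6) = 6, not 9 — violated.
(5) V = 3, but 3 is required to differ — violated.

Violated: 4, 5.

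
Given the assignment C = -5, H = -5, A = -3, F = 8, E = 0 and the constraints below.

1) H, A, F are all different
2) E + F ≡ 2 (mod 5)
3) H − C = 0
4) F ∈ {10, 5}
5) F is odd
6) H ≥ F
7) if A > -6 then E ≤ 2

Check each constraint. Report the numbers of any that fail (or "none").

Constraints 2, 4, 5, and 6 do not hold.

1) values -5, -3, 8 are pairwise distinct  ✔
2) E + F = 8; 8 mod 5 = 3, not 2  ✘
3) H − C = -5 − (-5) = 0  ✔
4) F = 8 is not in {10, 5}  ✘
5) F = 8 is even  ✘
6) H = -5, F = 8; -5 < 8 (want ≥)  ✘
7) A = -3 > -6, so we need E ≤ 2; E = 0 ≤ 2  ✔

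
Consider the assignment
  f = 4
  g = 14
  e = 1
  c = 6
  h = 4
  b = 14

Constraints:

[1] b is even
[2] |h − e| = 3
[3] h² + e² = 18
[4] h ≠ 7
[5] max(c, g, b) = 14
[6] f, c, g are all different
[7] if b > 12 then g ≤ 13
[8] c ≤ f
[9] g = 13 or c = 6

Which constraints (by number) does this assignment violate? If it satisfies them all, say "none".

Violated: 3, 7, 8.

[1] b = 14 is even — OK.
[2] |4 − 1| = 3 — OK.
[3] h² + e² = 4² + 1² = 16 + 1 = 17, not 18 — violated.
[4] h = 4, and 4 ≠ 7 — OK.
[5] max(6, 14, 14) = 14 — OK.
[6] values 4, 6, 14 are pairwise distinct — OK.
[7] b = 14 > 12, so we need g ≤ 13; but g = 14 > 13 — violated.
[8] c = 6, f = 4; 6 > 4 (want ≤) — violated.
[9] g = 14 ≠ 13, but c = 6 = 6 (second disjunct) — OK.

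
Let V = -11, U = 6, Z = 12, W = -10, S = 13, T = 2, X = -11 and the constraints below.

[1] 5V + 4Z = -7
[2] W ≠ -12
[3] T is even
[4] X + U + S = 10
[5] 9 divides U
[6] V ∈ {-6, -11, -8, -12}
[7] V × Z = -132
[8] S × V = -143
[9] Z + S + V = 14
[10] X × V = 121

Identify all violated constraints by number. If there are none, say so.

No — constraints 4, 5 are not satisfied.

[1] 5V + 4Z = 5(-11) + 4(12) = -7  true
[2] W = -10, and -10 ≠ -12  true
[3] T = 2 is even  true
[4] X + U + S = -11 + 6 + 13 = 8, not 10  false
[5] 6 = 9×0 + 6, so 9 does not divide 6  false
[6] V = -11 is in {-6, -11, -8, -12}  true
[7] V × Z = -11 × 12 = -132  true
[8] S × V = 13 × (-11) = -143  true
[9] Z + S + V = 12 + 13 + (-11) = 14  true
[10] X × V = -11 × (-11) = 121  true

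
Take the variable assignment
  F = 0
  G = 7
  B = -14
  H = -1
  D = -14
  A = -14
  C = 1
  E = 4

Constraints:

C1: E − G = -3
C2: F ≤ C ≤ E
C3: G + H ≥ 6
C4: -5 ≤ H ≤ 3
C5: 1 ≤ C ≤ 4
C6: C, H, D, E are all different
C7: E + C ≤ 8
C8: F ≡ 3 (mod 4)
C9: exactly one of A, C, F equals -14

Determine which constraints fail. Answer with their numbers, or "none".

C1: E − G = 4 − 7 = -3  ✓
C2: values 0 ≤ 1 ≤ 4  ✓
C3: G + H = 7 + (-1) = 6; 6 ≥ 6  ✓
C4: H = -1 lies in [-5, 3]  ✓
C5: C = 1 lies in [1, 4]  ✓
C6: values 1, -1, -14, 4 are pairwise distinct  ✓
C7: E + C = 4 + 1 = 5; 5 ≤ 8  ✓
C8: 0 mod 4 = 0, not 3  ✗
C9: A=-14, C=1, F=0; 1 of them equals -14  ✓

No — constraint 8 is not satisfied.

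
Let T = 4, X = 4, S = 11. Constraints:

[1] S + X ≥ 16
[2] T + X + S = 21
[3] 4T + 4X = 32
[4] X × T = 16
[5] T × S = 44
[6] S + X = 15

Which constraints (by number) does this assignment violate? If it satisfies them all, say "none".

[1] S + X = 11 + 4 = 15; 15 < 16, bound 16 not met — does not hold.
[2] T + X + S = 4 + 4 + 11 = 19, not 21 — does not hold.
[3] 4T + 4X = 4(4) + 4(4) = 32 — holds.
[4] X × T = 4 × 4 = 16 — holds.
[5] T × S = 4 × 11 = 44 — holds.
[6] S + X = 11 + 4 = 15 — holds.

The assignment fails constraints 1, 2.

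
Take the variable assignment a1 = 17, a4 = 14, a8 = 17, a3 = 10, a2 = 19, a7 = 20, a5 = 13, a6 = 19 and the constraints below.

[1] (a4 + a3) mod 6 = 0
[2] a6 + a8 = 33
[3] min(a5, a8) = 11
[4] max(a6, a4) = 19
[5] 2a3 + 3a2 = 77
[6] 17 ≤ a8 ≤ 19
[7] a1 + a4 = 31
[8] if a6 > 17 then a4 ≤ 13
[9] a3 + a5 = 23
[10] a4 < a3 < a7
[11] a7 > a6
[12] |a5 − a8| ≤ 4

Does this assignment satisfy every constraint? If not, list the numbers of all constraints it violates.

[1] a4 + a3 = 24; 24 mod 6 = 0 — holds.
[2] a6 + a8 = 19 + 17 = 36, not 33 — fails.
[3] min(13, 17) = 13, not 11 — fails.
[4] max(19, 14) = 19 — holds.
[5] 2a3 + 3a2 = 2(10) + 3(19) = 77 — holds.
[6] a8 = 17 lies in [17, 19] — holds.
[7] a1 + a4 = 17 + 14 = 31 — holds.
[8] a6 = 19 > 17, so we need a4 ≤ 13; but a4 = 14 > 13 — fails.
[9] a3 + a5 = 10 + 13 = 23 — holds.
[10] values 14, 10, 20; a4 = 14 is not < a3 = 10 — fails.
[11] a7 = 20, a6 = 19; 20 > 19 — holds.
[12] |13 − 17| = 4; 4 ≤ 4 — holds.

No — constraints 2, 3, 8, and 10 are not satisfied.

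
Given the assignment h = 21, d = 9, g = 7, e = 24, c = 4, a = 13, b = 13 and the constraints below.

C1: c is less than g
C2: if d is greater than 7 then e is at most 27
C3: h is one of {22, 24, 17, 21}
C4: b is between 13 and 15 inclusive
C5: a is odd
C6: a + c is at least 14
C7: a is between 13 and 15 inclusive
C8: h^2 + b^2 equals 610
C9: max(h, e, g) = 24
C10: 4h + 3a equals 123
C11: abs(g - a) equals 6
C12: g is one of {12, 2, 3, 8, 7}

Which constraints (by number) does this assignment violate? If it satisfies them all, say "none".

C1: c = 4, g = 7; 4 < 7  ✓
C2: d = 9 > 7, so we need e ≤ 27; e = 24 ≤ 27  ✓
C3: h = 21 is in {22, 24, 17, 21}  ✓
C4: b = 13 lies in [13, 15]  ✓
C5: a = 13 is odd  ✓
C6: a + c = 13 + 4 = 17; 17 ≥ 14  ✓
C7: a = 13 lies in [13, 15]  ✓
C8: h^2 + b^2 = 21^2 + 13^2 = 441 + 169 = 610  ✓
C9: max(21, 24, 7) = 24  ✓
C10: 4h + 3a = 4(21) + 3(13) = 123  ✓
C11: abs(7 - 13) = 6  ✓
C12: g = 7 is in {12, 2, 3, 8, 7}  ✓

All constraints are satisfied.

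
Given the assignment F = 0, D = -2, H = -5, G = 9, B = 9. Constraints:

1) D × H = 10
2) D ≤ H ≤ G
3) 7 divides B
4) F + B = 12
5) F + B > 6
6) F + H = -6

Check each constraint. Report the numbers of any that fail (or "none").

1) D × H = -2 × (-5) = 10 — holds.
2) values -2, -5, 9; D = -2 is not ≤ H = -5 — fails.
3) 9 = 7×1 + 2, so 7 does not divide 9 — fails.
4) F + B = 0 + 9 = 9, not 12 — fails.
5) F + B = 0 + 9 = 9; 9 > 6 — holds.
6) F + H = 0 + (-5) = -5, not -6 — fails.

Constraints 2, 3, 4, and 6 are violated.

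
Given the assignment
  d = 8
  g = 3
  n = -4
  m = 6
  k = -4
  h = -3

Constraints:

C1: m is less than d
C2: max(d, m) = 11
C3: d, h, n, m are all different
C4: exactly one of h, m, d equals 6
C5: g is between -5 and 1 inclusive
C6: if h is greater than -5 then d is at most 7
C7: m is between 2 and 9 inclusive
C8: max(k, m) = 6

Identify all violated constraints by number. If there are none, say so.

Violated: 2, 5, and 6.

C1: m = 6, d = 8; 6 < 8  holds
C2: max(8, 6) = 8, not 11  fails
C3: values 8, -3, -4, 6 are pairwise distinct  holds
C4: h=-3, m=6, d=8; 1 of them equals 6  holds
C5: g = 3 is outside [-5, 1]  fails
C6: h = -3 > -5, so we need d ≤ 7; but d = 8 > 7  fails
C7: m = 6 lies in [2, 9]  holds
C8: max(-4, 6) = 6  holds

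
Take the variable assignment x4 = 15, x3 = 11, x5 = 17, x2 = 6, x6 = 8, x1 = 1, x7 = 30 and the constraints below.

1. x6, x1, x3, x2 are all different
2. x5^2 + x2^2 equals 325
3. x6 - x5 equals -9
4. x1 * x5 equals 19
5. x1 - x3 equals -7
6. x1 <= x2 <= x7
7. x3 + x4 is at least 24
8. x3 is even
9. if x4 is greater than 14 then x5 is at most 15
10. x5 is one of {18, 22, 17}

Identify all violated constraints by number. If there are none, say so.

1. values 8, 1, 11, 6 are pairwise distinct  ✓
2. x5^2 + x2^2 = 17^2 + 6^2 = 289 + 36 = 325  ✓
3. x6 - x5 = 8 - 17 = -9  ✓
4. x1 * x5 = 1 * 17 = 17, not 19  ✗
5. x1 - x3 = 1 - 11 = -10, not -7  ✗
6. values 1 <= 6 <= 30  ✓
7. x3 + x4 = 11 + 15 = 26; 26 ≥ 24  ✓
8. x3 = 11 is odd  ✗
9. x4 = 15 > 14, so we need x5 ≤ 15; but x5 = 17 > 15  ✗
10. x5 = 17 is in {18, 22, 17}  ✓

Constraints 4, 5, 8, and 9 do not hold.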